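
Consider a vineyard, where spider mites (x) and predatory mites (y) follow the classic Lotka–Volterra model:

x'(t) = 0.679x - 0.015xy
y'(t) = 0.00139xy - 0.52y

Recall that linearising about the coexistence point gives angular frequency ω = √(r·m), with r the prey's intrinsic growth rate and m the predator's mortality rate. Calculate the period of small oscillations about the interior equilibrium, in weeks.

Here r = 0.679 and m = 0.52, so r·m = 0.353.
ω = √0.353 = 0.594 per week, hence T = 2π/ω ≈ 10.6 weeks.

T ≈ 10.6 weeks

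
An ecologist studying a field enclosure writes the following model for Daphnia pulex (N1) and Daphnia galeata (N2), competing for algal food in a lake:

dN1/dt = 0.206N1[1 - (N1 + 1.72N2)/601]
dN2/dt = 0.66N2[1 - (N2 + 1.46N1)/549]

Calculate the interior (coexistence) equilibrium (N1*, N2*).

Setting both brackets to zero gives the nullclines N1 + 1.72N2 = 601 and 1.46N1 + N2 = 549.
Substituting N2 = 549 - 1.46N1 into the first: N1(1 - 1.72·1.46) = 601 - 1.72·549.
So N1* = -343/-1.51 = 227, and then N2* = 549 - 1.46·227 = 217.

N1* ≈ 227, N2* ≈ 217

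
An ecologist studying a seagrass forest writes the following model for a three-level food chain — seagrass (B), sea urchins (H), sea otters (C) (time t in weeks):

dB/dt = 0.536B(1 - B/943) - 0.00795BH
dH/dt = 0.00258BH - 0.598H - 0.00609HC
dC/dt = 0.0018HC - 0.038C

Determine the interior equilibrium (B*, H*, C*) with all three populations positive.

From dC/dt = 0: 0.0018H* = 0.038, so H* = 21.1.
From dB/dt = 0: 0.536(1 - B*/943) = 0.00795·21.1, giving B* = 943·(1 - 0.313) = 648.
From dH/dt = 0: 0.00258·648 - 0.598 = 0.00609C*, so C* = 1.07/0.00609 = 176.

B* ≈ 648, H* ≈ 21.1, C* ≈ 176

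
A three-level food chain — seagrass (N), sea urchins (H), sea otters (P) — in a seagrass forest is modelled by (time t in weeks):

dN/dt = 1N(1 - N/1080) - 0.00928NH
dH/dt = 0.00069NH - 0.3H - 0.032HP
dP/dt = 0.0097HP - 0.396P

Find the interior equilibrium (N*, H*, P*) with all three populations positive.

From dP/dt = 0: 0.0097H* = 0.396, so H* = 40.8.
From dN/dt = 0: 1(1 - N*/1080) = 0.00928·40.8, giving N* = 1080·(1 - 0.379) = 671.
From dH/dt = 0: 0.00069·671 - 0.3 = 0.032P*, so P* = 0.163/0.032 = 5.09.

N* ≈ 671, H* ≈ 40.8, P* ≈ 5.09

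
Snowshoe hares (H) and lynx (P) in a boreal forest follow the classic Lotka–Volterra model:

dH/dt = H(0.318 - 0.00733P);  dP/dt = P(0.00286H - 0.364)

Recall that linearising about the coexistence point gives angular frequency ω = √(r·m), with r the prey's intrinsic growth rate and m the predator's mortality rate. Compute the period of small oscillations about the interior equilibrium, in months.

Here r = 0.318 and m = 0.364, so r·m = 0.116.
ω = √0.116 = 0.34 per month, hence T = 2π/ω ≈ 18.5 months.

T ≈ 18.5 months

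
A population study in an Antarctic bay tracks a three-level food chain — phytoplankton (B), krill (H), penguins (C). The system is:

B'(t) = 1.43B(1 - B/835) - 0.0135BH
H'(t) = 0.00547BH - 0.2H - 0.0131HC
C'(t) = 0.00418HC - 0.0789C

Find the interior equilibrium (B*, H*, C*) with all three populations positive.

B* ≈ 686, H* ≈ 18.9, C* ≈ 271

From dC/dt = 0: 0.00418H* = 0.0789, so H* = 18.9.
From dB/dt = 0: 1.43(1 - B*/835) = 0.0135·18.9, giving B* = 835·(1 - 0.178) = 686.
From dH/dt = 0: 0.00547·686 - 0.2 = 0.0131C*, so C* = 3.55/0.0131 = 271.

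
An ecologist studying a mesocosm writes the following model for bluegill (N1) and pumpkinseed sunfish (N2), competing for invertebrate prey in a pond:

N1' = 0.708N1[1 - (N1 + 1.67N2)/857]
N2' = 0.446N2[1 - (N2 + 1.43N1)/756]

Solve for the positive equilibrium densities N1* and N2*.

Setting both brackets to zero gives the nullclines N1 + 1.67N2 = 857 and 1.43N1 + N2 = 756.
Substituting N2 = 756 - 1.43N1 into the first: N1(1 - 1.67·1.43) = 857 - 1.67·756.
So N1* = -406/-1.39 = 292, and then N2* = 756 - 1.43·292 = 338.

N1* ≈ 292, N2* ≈ 338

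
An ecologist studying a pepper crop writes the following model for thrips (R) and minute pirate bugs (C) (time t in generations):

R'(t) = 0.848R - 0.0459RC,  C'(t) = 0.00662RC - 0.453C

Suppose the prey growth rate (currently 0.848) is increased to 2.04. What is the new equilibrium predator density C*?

At the interior fixed point, setting dR/dt = 0 with R > 0 fixes C* = (prey growth rate)/(RC coefficient) — independent of the other coefficients.
With the change, C* = 2.04/0.0459 = 44.4; it rises from 18.5.

C* ≈ 44.4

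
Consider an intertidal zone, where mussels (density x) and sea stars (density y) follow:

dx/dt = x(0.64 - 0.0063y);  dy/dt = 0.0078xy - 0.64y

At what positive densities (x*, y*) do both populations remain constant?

Set dy/dt = 0 with y > 0: 0.0078x - 0.64 = 0, so x* = 0.64/0.0078 = 82.1.
Set dx/dt = 0 with x > 0: 0.64 - 0.0063y = 0, so y* = 0.64/0.0063 = 102.

x* ≈ 82.1, y* ≈ 102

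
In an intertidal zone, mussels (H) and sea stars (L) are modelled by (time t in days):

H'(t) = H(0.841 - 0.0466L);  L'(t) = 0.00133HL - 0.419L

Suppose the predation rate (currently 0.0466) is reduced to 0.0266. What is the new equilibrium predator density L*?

L* ≈ 31.6

At the interior fixed point, setting dH/dt = 0 with H > 0 fixes L* = (prey growth rate)/(HL coefficient) — independent of the other coefficients.
With the change, L* = 0.841/0.0266 = 31.6; it rises from 18.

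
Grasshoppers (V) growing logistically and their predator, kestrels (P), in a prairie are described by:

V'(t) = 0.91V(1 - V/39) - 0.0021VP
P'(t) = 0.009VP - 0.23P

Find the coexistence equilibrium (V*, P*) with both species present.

V* ≈ 25.6, P* ≈ 149

From dP/dt = 0 with P > 0: 0.009V* = 0.23, so V* = 25.6.
Substitute into dV/dt = 0: 0.91(1 - 25.6/39) = 0.0021P*.
The bracket is 0.345, giving P* = 0.314/0.0021 = 149.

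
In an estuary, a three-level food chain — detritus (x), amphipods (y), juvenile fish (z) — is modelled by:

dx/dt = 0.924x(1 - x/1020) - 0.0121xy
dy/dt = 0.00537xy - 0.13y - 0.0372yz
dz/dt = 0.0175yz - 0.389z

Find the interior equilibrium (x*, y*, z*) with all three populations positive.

x* ≈ 723, y* ≈ 22.2, z* ≈ 101

From dz/dt = 0: 0.0175y* = 0.389, so y* = 22.2.
From dx/dt = 0: 0.924(1 - x*/1020) = 0.0121·22.2, giving x* = 1020·(1 - 0.291) = 723.
From dy/dt = 0: 0.00537·723 - 0.13 = 0.0372z*, so z* = 3.75/0.0372 = 101.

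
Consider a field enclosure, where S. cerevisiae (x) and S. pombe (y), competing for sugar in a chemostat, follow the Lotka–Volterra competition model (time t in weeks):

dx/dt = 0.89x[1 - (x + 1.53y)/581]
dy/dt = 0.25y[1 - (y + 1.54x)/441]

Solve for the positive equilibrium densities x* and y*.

Setting both brackets to zero gives the nullclines x + 1.53y = 581 and 1.54x + y = 441.
Substituting y = 441 - 1.54x into the first: x(1 - 1.53·1.54) = 581 - 1.53·441.
So x* = -93.7/-1.36 = 69.1, and then y* = 441 - 1.54·69.1 = 335.

x* ≈ 69.1, y* ≈ 335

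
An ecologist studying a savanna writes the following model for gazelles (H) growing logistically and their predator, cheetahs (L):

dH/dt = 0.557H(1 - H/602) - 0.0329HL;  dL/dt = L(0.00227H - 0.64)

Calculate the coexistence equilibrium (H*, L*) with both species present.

From dL/dt = 0 with L > 0: 0.00227H* = 0.64, so H* = 282.
Substitute into dH/dt = 0: 0.557(1 - 282/602) = 0.0329L*.
The bracket is 0.532, giving L* = 0.296/0.0329 = 9.

H* ≈ 282, L* ≈ 9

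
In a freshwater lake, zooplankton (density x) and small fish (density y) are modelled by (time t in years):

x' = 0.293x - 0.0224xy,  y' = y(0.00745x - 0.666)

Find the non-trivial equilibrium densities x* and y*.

Set dy/dt = 0 with y > 0: 0.00745x - 0.666 = 0, so x* = 0.666/0.00745 = 89.4.
Set dx/dt = 0 with x > 0: 0.293 - 0.0224y = 0, so y* = 0.293/0.0224 = 13.1.

x* ≈ 89.4, y* ≈ 13.1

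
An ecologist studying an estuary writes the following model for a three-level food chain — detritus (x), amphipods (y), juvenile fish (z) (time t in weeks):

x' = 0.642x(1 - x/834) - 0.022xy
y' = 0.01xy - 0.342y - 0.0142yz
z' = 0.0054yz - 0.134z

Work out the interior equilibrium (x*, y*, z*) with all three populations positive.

x* ≈ 125, y* ≈ 24.8, z* ≈ 63.8

From dz/dt = 0: 0.0054y* = 0.134, so y* = 24.8.
From dx/dt = 0: 0.642(1 - x*/834) = 0.022·24.8, giving x* = 834·(1 - 0.85) = 125.
From dy/dt = 0: 0.01·125 - 0.342 = 0.0142z*, so z* = 0.906/0.0142 = 63.8.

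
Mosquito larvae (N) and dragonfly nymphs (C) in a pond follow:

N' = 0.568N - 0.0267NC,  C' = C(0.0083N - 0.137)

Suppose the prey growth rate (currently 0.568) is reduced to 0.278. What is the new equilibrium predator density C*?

At the interior fixed point, setting dN/dt = 0 with N > 0 fixes C* = (prey growth rate)/(NC coefficient) — independent of the other coefficients.
With the change, C* = 0.278/0.0267 = 10.4; it falls from 21.3.

C* ≈ 10.4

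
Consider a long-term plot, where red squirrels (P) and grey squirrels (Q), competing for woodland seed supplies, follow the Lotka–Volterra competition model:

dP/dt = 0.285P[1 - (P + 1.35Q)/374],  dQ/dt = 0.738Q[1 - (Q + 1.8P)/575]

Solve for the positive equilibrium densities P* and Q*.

P* ≈ 281, Q* ≈ 68.7

Setting both brackets to zero gives the nullclines P + 1.35Q = 374 and 1.8P + Q = 575.
Substituting Q = 575 - 1.8P into the first: P(1 - 1.35·1.8) = 374 - 1.35·575.
So P* = -402/-1.43 = 281, and then Q* = 575 - 1.8·281 = 68.7.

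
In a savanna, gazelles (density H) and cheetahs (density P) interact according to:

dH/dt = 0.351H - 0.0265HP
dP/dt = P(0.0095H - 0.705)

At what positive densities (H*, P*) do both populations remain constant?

H* ≈ 74.2, P* ≈ 13.2

Set dP/dt = 0 with P > 0: 0.0095H - 0.705 = 0, so H* = 0.705/0.0095 = 74.2.
Set dH/dt = 0 with H > 0: 0.351 - 0.0265P = 0, so P* = 0.351/0.0265 = 13.2.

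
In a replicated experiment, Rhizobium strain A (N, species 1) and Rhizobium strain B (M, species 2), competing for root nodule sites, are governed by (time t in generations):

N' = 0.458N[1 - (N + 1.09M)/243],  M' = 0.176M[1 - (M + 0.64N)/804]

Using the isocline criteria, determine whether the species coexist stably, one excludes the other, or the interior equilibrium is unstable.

species 2 excludes species 1

Compare the nullcline intercepts: K1/α12 = 243/1.09 = 223 < K2 = 804; K2/α21 = 804/0.64 = 1260 > K1 = 243.
Since the inequalities point opposite ways, species 2 can invade but species 1 cannot.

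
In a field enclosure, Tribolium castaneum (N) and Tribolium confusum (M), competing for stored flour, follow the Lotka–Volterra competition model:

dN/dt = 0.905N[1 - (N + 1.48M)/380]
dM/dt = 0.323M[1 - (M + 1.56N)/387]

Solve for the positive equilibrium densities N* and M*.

N* ≈ 147, M* ≈ 157

Setting both brackets to zero gives the nullclines N + 1.48M = 380 and 1.56N + M = 387.
Substituting M = 387 - 1.56N into the first: N(1 - 1.48·1.56) = 380 - 1.48·387.
So N* = -193/-1.31 = 147, and then M* = 387 - 1.56·147 = 157.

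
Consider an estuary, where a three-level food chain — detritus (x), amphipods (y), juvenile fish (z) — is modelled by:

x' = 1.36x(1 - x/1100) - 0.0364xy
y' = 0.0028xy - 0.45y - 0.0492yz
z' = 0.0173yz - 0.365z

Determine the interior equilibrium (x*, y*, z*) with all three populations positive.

x* ≈ 479, y* ≈ 21.1, z* ≈ 18.1

From dz/dt = 0: 0.0173y* = 0.365, so y* = 21.1.
From dx/dt = 0: 1.36(1 - x*/1100) = 0.0364·21.1, giving x* = 1100·(1 - 0.565) = 479.
From dy/dt = 0: 0.0028·479 - 0.45 = 0.0492z*, so z* = 0.891/0.0492 = 18.1.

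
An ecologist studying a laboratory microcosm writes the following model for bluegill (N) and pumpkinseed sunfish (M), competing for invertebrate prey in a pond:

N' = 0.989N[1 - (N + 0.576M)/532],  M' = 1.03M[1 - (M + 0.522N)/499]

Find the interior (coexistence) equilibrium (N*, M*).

Setting both brackets to zero gives the nullclines N + 0.576M = 532 and 0.522N + M = 499.
Substituting M = 499 - 0.522N into the first: N(1 - 0.576·0.522) = 532 - 0.576·499.
So N* = 245/0.699 = 350, and then M* = 499 - 0.522·350 = 316.

N* ≈ 350, M* ≈ 316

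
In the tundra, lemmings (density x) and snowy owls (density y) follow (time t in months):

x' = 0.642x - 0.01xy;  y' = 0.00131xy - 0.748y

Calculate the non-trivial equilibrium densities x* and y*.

x* ≈ 571, y* ≈ 64.2

Set dy/dt = 0 with y > 0: 0.00131x - 0.748 = 0, so x* = 0.748/0.00131 = 571.
Set dx/dt = 0 with x > 0: 0.642 - 0.01y = 0, so y* = 0.642/0.01 = 64.2.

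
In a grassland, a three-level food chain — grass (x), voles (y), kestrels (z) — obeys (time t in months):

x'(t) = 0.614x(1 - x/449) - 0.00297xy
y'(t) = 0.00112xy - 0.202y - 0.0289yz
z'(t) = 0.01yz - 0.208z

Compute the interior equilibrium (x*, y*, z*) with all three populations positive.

From dz/dt = 0: 0.01y* = 0.208, so y* = 20.8.
From dx/dt = 0: 0.614(1 - x*/449) = 0.00297·20.8, giving x* = 449·(1 - 0.101) = 404.
From dy/dt = 0: 0.00112·404 - 0.202 = 0.0289z*, so z* = 0.25/0.0289 = 8.66.

x* ≈ 404, y* ≈ 20.8, z* ≈ 8.66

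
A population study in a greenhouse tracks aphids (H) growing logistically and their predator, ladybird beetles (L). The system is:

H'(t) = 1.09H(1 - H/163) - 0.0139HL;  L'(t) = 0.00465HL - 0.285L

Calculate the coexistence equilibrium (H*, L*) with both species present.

H* ≈ 61.3, L* ≈ 48.9

From dL/dt = 0 with L > 0: 0.00465H* = 0.285, so H* = 61.3.
Substitute into dH/dt = 0: 1.09(1 - 61.3/163) = 0.0139L*.
The bracket is 0.624, giving L* = 0.68/0.0139 = 48.9.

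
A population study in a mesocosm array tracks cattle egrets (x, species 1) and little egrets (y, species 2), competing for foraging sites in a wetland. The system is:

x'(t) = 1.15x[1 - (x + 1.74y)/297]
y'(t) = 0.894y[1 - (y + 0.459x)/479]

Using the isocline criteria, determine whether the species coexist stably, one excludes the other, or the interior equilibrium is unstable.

Compare the nullcline intercepts: K1/α12 = 297/1.74 = 171 < K2 = 479; K2/α21 = 479/0.459 = 1040 > K1 = 297.
Since the inequalities point opposite ways, species 2 can invade but species 1 cannot.

species 2 excludes species 1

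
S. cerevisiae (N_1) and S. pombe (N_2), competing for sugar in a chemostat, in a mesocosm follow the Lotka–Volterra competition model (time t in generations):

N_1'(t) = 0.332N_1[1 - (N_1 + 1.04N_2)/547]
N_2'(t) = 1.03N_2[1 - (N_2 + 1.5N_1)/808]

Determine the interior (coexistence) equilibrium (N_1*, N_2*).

Setting both brackets to zero gives the nullclines N_1 + 1.04N_2 = 547 and 1.5N_1 + N_2 = 808.
Substituting N_2 = 808 - 1.5N_1 into the first: N_1(1 - 1.04·1.5) = 547 - 1.04·808.
So N_1* = -293/-0.56 = 524, and then N_2* = 808 - 1.5·524 = 22.3.

N_1* ≈ 524, N_2* ≈ 22.3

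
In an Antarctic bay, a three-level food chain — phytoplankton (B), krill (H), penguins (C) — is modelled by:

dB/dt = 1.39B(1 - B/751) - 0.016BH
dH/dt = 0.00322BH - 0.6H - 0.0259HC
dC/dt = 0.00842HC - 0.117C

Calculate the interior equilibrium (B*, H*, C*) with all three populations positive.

B* ≈ 631, H* ≈ 13.9, C* ≈ 55.3

From dC/dt = 0: 0.00842H* = 0.117, so H* = 13.9.
From dB/dt = 0: 1.39(1 - B*/751) = 0.016·13.9, giving B* = 751·(1 - 0.16) = 631.
From dH/dt = 0: 0.00322·631 - 0.6 = 0.0259C*, so C* = 1.43/0.0259 = 55.3.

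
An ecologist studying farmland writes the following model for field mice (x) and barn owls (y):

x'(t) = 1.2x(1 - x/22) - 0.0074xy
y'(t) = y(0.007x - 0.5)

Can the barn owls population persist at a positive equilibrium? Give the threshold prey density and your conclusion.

The predator equation gives dy/dt > 0 only when x > 0.5/0.007 = 71.4.
Without the predator, x → K = 22. Since 22 < 71.4, the predator cannot invade.

Threshold x = 71.4; K < 71.4, so no, the predator goes extinct.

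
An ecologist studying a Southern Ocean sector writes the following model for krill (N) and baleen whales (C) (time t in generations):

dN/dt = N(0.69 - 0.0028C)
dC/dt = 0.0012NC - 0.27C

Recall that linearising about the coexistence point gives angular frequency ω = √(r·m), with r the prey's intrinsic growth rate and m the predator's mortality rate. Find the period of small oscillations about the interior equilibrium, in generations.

Here r = 0.69 and m = 0.27, so r·m = 0.186.
ω = √0.186 = 0.432 per generation, hence T = 2π/ω ≈ 14.6 generations.

T ≈ 14.6 generations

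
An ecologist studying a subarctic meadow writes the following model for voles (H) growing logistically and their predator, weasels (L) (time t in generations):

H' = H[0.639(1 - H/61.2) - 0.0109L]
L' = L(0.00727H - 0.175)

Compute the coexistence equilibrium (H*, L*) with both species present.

H* ≈ 24.1, L* ≈ 35.6

From dL/dt = 0 with L > 0: 0.00727H* = 0.175, so H* = 24.1.
Substitute into dH/dt = 0: 0.639(1 - 24.1/61.2) = 0.0109L*.
The bracket is 0.607, giving L* = 0.388/0.0109 = 35.6.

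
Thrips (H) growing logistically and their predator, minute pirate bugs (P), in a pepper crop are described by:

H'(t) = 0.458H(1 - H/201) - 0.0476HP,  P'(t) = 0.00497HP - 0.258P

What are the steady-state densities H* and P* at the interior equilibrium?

From dP/dt = 0 with P > 0: 0.00497H* = 0.258, so H* = 51.9.
Substitute into dH/dt = 0: 0.458(1 - 51.9/201) = 0.0476P*.
The bracket is 0.742, giving P* = 0.34/0.0476 = 7.14.

H* ≈ 51.9, P* ≈ 7.14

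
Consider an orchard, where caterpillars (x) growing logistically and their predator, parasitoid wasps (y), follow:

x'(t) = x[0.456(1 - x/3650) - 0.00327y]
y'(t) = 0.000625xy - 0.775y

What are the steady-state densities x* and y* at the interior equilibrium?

From dy/dt = 0 with y > 0: 0.000625x* = 0.775, so x* = 1240.
Substitute into dx/dt = 0: 0.456(1 - 1240/3650) = 0.00327y*.
The bracket is 0.66, giving y* = 0.301/0.00327 = 92.1.

x* ≈ 1240, y* ≈ 92.1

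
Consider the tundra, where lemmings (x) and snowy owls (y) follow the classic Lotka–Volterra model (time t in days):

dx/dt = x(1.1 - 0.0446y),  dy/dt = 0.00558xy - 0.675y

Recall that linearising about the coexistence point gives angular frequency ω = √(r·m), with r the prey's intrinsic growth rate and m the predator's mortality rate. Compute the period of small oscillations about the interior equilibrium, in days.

T ≈ 7.29 days

Here r = 1.1 and m = 0.675, so r·m = 0.743.
ω = √0.743 = 0.862 per day, hence T = 2π/ω ≈ 7.29 days.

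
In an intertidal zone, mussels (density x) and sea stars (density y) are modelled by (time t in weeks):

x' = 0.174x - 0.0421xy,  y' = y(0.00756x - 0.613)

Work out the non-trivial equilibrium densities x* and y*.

x* ≈ 81.1, y* ≈ 4.13

Set dy/dt = 0 with y > 0: 0.00756x - 0.613 = 0, so x* = 0.613/0.00756 = 81.1.
Set dx/dt = 0 with x > 0: 0.174 - 0.0421y = 0, so y* = 0.174/0.0421 = 4.13.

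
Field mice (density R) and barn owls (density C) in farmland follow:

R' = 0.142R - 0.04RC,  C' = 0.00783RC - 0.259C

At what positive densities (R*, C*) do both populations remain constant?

R* ≈ 33.1, C* ≈ 3.55

Set dC/dt = 0 with C > 0: 0.00783R - 0.259 = 0, so R* = 0.259/0.00783 = 33.1.
Set dR/dt = 0 with R > 0: 0.142 - 0.04C = 0, so C* = 0.142/0.04 = 3.55.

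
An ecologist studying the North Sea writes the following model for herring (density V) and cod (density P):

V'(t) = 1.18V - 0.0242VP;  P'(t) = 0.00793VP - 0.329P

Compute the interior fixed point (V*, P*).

V* ≈ 41.5, P* ≈ 48.8

Set dP/dt = 0 with P > 0: 0.00793V - 0.329 = 0, so V* = 0.329/0.00793 = 41.5.
Set dV/dt = 0 with V > 0: 1.18 - 0.0242P = 0, so P* = 1.18/0.0242 = 48.8.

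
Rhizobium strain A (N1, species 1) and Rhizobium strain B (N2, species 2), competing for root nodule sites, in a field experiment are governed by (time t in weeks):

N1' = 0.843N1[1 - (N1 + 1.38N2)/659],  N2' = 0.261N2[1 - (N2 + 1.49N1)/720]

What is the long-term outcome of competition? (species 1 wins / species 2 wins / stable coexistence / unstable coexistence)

Compare the nullcline intercepts: K1/α12 = 659/1.38 = 478 < K2 = 720; K2/α21 = 720/1.49 = 483 < K1 = 659.
Since both are reversed, neither can invade when rare; the interior point is a saddle.

unstable coexistence (outcome depends on initial conditions)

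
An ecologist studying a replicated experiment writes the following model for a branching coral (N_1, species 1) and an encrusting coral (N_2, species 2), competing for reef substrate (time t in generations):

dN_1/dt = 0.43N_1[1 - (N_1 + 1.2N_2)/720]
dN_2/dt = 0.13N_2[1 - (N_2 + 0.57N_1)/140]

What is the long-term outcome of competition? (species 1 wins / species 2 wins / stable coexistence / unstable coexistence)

Compare the nullcline intercepts: K1/α12 = 720/1.2 = 600 > K2 = 140; K2/α21 = 140/0.57 = 246 < K1 = 720.
Since the inequalities point opposite ways, species 1 can invade but species 2 cannot.

species 1 excludes species 2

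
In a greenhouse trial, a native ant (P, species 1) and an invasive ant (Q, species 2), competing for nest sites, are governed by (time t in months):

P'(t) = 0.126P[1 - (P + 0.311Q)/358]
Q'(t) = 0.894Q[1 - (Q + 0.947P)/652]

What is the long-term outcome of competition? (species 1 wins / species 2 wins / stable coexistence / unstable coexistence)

Compare the nullcline intercepts: K1/α12 = 358/0.311 = 1150 > K2 = 652; K2/α21 = 652/0.947 = 688 > K1 = 358.
Since both inequalities hold, each species can invade when rare, so the interior equilibrium is stable.

stable coexistence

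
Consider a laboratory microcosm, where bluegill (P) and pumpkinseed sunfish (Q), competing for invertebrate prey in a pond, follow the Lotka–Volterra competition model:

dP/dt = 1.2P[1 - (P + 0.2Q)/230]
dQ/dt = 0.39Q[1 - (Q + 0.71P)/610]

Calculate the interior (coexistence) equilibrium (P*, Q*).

P* ≈ 126, Q* ≈ 521

Setting both brackets to zero gives the nullclines P + 0.2Q = 230 and 0.71P + Q = 610.
Substituting Q = 610 - 0.71P into the first: P(1 - 0.2·0.71) = 230 - 0.2·610.
So P* = 108/0.858 = 126, and then Q* = 610 - 0.71·126 = 521.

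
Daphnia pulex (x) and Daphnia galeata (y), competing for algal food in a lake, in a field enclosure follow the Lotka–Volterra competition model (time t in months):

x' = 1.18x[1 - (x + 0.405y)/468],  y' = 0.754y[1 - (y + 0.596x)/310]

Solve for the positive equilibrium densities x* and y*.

x* ≈ 451, y* ≈ 41

Setting both brackets to zero gives the nullclines x + 0.405y = 468 and 0.596x + y = 310.
Substituting y = 310 - 0.596x into the first: x(1 - 0.405·0.596) = 468 - 0.405·310.
So x* = 342/0.759 = 451, and then y* = 310 - 0.596·451 = 41.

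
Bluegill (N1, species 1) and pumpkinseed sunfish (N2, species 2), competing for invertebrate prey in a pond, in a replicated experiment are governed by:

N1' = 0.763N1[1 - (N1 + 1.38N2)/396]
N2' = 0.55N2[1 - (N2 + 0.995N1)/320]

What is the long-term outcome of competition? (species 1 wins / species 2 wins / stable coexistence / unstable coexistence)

unstable coexistence (outcome depends on initial conditions)

Compare the nullcline intercepts: K1/α12 = 396/1.38 = 287 < K2 = 320; K2/α21 = 320/0.995 = 322 < K1 = 396.
Since both are reversed, neither can invade when rare; the interior point is a saddle.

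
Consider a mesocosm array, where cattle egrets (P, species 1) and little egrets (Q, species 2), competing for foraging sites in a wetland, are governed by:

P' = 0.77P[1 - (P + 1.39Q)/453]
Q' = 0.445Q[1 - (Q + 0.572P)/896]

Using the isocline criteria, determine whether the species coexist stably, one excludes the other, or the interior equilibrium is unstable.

Compare the nullcline intercepts: K1/α12 = 453/1.39 = 326 < K2 = 896; K2/α21 = 896/0.572 = 1570 > K1 = 453.
Since the inequalities point opposite ways, species 2 can invade but species 1 cannot.

species 2 excludes species 1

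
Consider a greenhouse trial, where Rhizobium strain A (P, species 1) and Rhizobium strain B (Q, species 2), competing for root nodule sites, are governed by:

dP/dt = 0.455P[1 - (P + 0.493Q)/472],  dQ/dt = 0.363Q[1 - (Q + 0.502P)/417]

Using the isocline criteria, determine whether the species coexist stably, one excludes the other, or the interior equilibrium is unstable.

Compare the nullcline intercepts: K1/α12 = 472/0.493 = 957 > K2 = 417; K2/α21 = 417/0.502 = 831 > K1 = 472.
Since both inequalities hold, each species can invade when rare, so the interior equilibrium is stable.

stable coexistence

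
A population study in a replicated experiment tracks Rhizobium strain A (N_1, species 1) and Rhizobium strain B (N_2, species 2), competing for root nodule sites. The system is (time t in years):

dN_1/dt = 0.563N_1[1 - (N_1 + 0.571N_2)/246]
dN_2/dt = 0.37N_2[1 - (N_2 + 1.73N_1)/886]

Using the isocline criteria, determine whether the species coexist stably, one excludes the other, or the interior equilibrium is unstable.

species 2 excludes species 1

Compare the nullcline intercepts: K1/α12 = 246/0.571 = 431 < K2 = 886; K2/α21 = 886/1.73 = 512 > K1 = 246.
Since the inequalities point opposite ways, species 2 can invade but species 1 cannot.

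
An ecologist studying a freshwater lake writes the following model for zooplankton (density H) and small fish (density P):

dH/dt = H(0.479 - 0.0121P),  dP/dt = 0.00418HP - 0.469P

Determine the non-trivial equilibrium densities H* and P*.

H* ≈ 112, P* ≈ 39.6

Set dP/dt = 0 with P > 0: 0.00418H - 0.469 = 0, so H* = 0.469/0.00418 = 112.
Set dH/dt = 0 with H > 0: 0.479 - 0.0121P = 0, so P* = 0.479/0.0121 = 39.6.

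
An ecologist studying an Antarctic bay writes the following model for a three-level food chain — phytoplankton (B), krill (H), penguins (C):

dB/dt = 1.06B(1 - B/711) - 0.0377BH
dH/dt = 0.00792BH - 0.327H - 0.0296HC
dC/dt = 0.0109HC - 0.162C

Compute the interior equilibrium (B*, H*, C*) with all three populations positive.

B* ≈ 335, H* ≈ 14.9, C* ≈ 78.6

From dC/dt = 0: 0.0109H* = 0.162, so H* = 14.9.
From dB/dt = 0: 1.06(1 - B*/711) = 0.0377·14.9, giving B* = 711·(1 - 0.529) = 335.
From dH/dt = 0: 0.00792·335 - 0.327 = 0.0296C*, so C* = 2.33/0.0296 = 78.6.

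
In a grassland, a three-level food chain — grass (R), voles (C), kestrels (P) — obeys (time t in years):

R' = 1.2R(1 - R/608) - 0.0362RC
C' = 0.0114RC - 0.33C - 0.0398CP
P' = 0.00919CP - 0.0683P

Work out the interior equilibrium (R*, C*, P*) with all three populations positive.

R* ≈ 472, C* ≈ 7.43, P* ≈ 127

From dP/dt = 0: 0.00919C* = 0.0683, so C* = 7.43.
From dR/dt = 0: 1.2(1 - R*/608) = 0.0362·7.43, giving R* = 608·(1 - 0.224) = 472.
From dC/dt = 0: 0.0114·472 - 0.33 = 0.0398P*, so P* = 5.05/0.0398 = 127.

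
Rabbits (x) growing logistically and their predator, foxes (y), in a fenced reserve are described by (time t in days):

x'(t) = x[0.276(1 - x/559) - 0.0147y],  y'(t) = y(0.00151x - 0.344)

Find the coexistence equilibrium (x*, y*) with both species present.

From dy/dt = 0 with y > 0: 0.00151x* = 0.344, so x* = 228.
Substitute into dx/dt = 0: 0.276(1 - 228/559) = 0.0147y*.
The bracket is 0.592, giving y* = 0.164/0.0147 = 11.1.

x* ≈ 228, y* ≈ 11.1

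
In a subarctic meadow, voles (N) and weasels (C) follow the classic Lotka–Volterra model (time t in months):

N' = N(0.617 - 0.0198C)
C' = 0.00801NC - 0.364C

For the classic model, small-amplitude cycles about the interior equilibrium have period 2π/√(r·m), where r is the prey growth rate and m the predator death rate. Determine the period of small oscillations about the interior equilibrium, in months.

Here r = 0.617 and m = 0.364, so r·m = 0.225.
ω = √0.225 = 0.474 per month, hence T = 2π/ω ≈ 13.3 months.

T ≈ 13.3 months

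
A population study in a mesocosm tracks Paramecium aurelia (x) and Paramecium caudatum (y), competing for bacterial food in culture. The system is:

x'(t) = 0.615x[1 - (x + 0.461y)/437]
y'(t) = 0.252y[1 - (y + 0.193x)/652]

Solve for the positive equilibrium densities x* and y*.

Setting both brackets to zero gives the nullclines x + 0.461y = 437 and 0.193x + y = 652.
Substituting y = 652 - 0.193x into the first: x(1 - 0.461·0.193) = 437 - 0.461·652.
So x* = 136/0.911 = 150, and then y* = 652 - 0.193·150 = 623.

x* ≈ 150, y* ≈ 623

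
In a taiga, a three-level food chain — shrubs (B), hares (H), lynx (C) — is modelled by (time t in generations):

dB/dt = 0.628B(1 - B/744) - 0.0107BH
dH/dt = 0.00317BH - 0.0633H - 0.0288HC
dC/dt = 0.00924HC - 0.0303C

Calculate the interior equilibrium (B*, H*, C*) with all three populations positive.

From dC/dt = 0: 0.00924H* = 0.0303, so H* = 3.28.
From dB/dt = 0: 0.628(1 - B*/744) = 0.0107·3.28, giving B* = 744·(1 - 0.0559) = 702.
From dH/dt = 0: 0.00317·702 - 0.0633 = 0.0288C*, so C* = 2.16/0.0288 = 75.1.

B* ≈ 702, H* ≈ 3.28, C* ≈ 75.1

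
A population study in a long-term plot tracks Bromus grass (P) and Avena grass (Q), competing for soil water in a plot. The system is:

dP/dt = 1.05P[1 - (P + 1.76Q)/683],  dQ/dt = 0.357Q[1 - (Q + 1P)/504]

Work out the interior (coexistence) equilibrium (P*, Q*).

Setting both brackets to zero gives the nullclines P + 1.76Q = 683 and 1P + Q = 504.
Substituting Q = 504 - 1P into the first: P(1 - 1.76·1) = 683 - 1.76·504.
So P* = -204/-0.76 = 268, and then Q* = 504 - 1·268 = 236.

P* ≈ 268, Q* ≈ 236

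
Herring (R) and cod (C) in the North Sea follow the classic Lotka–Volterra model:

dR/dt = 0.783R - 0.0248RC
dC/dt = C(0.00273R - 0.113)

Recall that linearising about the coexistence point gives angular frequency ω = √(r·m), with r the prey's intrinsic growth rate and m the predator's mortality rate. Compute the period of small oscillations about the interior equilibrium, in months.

T ≈ 21.1 months

Here r = 0.783 and m = 0.113, so r·m = 0.0885.
ω = √0.0885 = 0.297 per month, hence T = 2π/ω ≈ 21.1 months.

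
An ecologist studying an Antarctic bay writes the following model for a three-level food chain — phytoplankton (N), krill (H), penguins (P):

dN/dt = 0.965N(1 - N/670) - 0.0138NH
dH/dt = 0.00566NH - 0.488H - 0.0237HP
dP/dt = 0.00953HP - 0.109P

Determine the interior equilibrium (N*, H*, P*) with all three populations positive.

From dP/dt = 0: 0.00953H* = 0.109, so H* = 11.4.
From dN/dt = 0: 0.965(1 - N*/670) = 0.0138·11.4, giving N* = 670·(1 - 0.164) = 560.
From dH/dt = 0: 0.00566·560 - 0.488 = 0.0237P*, so P* = 2.68/0.0237 = 113.

N* ≈ 560, H* ≈ 11.4, P* ≈ 113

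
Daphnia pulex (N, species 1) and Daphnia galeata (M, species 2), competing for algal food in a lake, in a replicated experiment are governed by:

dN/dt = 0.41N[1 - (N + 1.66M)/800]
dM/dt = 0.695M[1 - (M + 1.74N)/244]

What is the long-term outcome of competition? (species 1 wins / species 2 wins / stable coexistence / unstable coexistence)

species 1 excludes species 2

Compare the nullcline intercepts: K1/α12 = 800/1.66 = 482 > K2 = 244; K2/α21 = 244/1.74 = 140 < K1 = 800.
Since the inequalities point opposite ways, species 1 can invade but species 2 cannot.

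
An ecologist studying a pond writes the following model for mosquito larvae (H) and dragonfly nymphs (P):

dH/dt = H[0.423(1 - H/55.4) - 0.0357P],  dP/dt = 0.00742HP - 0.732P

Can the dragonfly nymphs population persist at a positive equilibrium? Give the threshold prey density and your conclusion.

The predator equation gives dP/dt > 0 only when H > 0.732/0.00742 = 98.7.
Without the predator, H → K = 55.4. Since 55.4 < 98.7, the predator cannot invade.

Threshold H = 98.7; K < 98.7, so no, the predator goes extinct.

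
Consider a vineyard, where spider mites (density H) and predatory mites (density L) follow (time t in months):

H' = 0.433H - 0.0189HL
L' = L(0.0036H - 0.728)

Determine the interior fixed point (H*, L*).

H* ≈ 202, L* ≈ 22.9

Set dL/dt = 0 with L > 0: 0.0036H - 0.728 = 0, so H* = 0.728/0.0036 = 202.
Set dH/dt = 0 with H > 0: 0.433 - 0.0189L = 0, so L* = 0.433/0.0189 = 22.9.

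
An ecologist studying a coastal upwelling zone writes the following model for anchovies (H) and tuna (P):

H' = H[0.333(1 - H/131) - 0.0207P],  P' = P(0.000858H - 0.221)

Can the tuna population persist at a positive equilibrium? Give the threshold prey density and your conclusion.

The predator equation gives dP/dt > 0 only when H > 0.221/0.000858 = 258.
Without the predator, H → K = 131. Since 131 < 258, the predator cannot invade.

Threshold H = 258; K < 258, so no, the predator goes extinct.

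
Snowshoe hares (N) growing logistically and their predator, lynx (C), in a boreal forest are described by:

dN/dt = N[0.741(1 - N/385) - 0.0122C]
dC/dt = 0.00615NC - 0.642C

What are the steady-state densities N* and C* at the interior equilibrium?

From dC/dt = 0 with C > 0: 0.00615N* = 0.642, so N* = 104.
Substitute into dN/dt = 0: 0.741(1 - 104/385) = 0.0122C*.
The bracket is 0.729, giving C* = 0.54/0.0122 = 44.3.

N* ≈ 104, C* ≈ 44.3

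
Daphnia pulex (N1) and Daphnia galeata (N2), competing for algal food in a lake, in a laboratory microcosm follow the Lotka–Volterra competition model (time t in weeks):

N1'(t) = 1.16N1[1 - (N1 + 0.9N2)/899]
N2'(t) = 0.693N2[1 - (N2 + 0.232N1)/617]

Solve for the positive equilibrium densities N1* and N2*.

Setting both brackets to zero gives the nullclines N1 + 0.9N2 = 899 and 0.232N1 + N2 = 617.
Substituting N2 = 617 - 0.232N1 into the first: N1(1 - 0.9·0.232) = 899 - 0.9·617.
So N1* = 344/0.791 = 434, and then N2* = 617 - 0.232·434 = 516.

N1* ≈ 434, N2* ≈ 516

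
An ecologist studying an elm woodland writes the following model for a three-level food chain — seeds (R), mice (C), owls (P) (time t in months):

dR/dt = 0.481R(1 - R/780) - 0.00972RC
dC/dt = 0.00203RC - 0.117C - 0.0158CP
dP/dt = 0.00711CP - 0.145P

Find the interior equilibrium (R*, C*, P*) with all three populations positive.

From dP/dt = 0: 0.00711C* = 0.145, so C* = 20.4.
From dR/dt = 0: 0.481(1 - R*/780) = 0.00972·20.4, giving R* = 780·(1 - 0.412) = 459.
From dC/dt = 0: 0.00203·459 - 0.117 = 0.0158P*, so P* = 0.814/0.0158 = 51.5.

R* ≈ 459, C* ≈ 20.4, P* ≈ 51.5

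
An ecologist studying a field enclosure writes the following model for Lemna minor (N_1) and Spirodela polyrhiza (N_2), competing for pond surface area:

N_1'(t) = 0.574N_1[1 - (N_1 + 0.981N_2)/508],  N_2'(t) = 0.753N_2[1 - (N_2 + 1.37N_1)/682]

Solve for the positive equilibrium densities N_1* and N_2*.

N_1* ≈ 468, N_2* ≈ 40.6

Setting both brackets to zero gives the nullclines N_1 + 0.981N_2 = 508 and 1.37N_1 + N_2 = 682.
Substituting N_2 = 682 - 1.37N_1 into the first: N_1(1 - 0.981·1.37) = 508 - 0.981·682.
So N_1* = -161/-0.344 = 468, and then N_2* = 682 - 1.37·468 = 40.6.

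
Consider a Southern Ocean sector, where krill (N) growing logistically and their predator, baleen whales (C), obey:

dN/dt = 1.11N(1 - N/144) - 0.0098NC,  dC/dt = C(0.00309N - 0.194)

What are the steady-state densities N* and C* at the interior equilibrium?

N* ≈ 62.8, C* ≈ 63.9

From dC/dt = 0 with C > 0: 0.00309N* = 0.194, so N* = 62.8.
Substitute into dN/dt = 0: 1.11(1 - 62.8/144) = 0.0098C*.
The bracket is 0.564, giving C* = 0.626/0.0098 = 63.9.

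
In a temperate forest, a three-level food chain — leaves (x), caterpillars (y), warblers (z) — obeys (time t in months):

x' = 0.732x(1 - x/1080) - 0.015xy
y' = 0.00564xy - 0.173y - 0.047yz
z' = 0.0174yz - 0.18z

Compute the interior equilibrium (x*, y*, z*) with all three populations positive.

x* ≈ 851, y* ≈ 10.3, z* ≈ 98.4

From dz/dt = 0: 0.0174y* = 0.18, so y* = 10.3.
From dx/dt = 0: 0.732(1 - x*/1080) = 0.015·10.3, giving x* = 1080·(1 - 0.212) = 851.
From dy/dt = 0: 0.00564·851 - 0.173 = 0.047z*, so z* = 4.63/0.047 = 98.4.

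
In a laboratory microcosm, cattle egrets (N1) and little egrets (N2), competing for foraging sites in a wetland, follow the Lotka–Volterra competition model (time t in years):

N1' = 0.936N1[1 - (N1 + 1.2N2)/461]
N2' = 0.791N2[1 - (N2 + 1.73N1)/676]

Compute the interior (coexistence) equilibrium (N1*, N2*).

Setting both brackets to zero gives the nullclines N1 + 1.2N2 = 461 and 1.73N1 + N2 = 676.
Substituting N2 = 676 - 1.73N1 into the first: N1(1 - 1.2·1.73) = 461 - 1.2·676.
So N1* = -350/-1.08 = 325, and then N2* = 676 - 1.73·325 = 113.

N1* ≈ 325, N2* ≈ 113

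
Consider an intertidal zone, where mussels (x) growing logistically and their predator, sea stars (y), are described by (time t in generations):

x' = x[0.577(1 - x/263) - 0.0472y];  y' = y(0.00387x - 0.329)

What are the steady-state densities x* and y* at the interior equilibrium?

From dy/dt = 0 with y > 0: 0.00387x* = 0.329, so x* = 85.
Substitute into dx/dt = 0: 0.577(1 - 85/263) = 0.0472y*.
The bracket is 0.677, giving y* = 0.39/0.0472 = 8.27.

x* ≈ 85, y* ≈ 8.27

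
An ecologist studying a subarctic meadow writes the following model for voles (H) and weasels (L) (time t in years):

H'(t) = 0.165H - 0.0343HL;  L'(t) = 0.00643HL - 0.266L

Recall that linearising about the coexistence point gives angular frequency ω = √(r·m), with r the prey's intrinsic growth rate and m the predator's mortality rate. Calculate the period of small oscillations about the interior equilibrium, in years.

T ≈ 30 years

Here r = 0.165 and m = 0.266, so r·m = 0.0439.
ω = √0.0439 = 0.209 per year, hence T = 2π/ω ≈ 30 years.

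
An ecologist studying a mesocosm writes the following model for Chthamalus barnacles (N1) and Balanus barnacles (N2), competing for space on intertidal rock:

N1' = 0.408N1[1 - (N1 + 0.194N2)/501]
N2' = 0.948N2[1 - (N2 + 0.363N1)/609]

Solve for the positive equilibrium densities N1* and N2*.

N1* ≈ 412, N2* ≈ 459

Setting both brackets to zero gives the nullclines N1 + 0.194N2 = 501 and 0.363N1 + N2 = 609.
Substituting N2 = 609 - 0.363N1 into the first: N1(1 - 0.194·0.363) = 501 - 0.194·609.
So N1* = 383/0.93 = 412, and then N2* = 609 - 0.363·412 = 459.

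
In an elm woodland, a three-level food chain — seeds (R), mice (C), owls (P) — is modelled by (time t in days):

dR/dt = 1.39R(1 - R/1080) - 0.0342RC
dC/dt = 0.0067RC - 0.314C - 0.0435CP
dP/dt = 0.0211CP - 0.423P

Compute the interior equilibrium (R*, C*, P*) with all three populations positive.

From dP/dt = 0: 0.0211C* = 0.423, so C* = 20.
From dR/dt = 0: 1.39(1 - R*/1080) = 0.0342·20, giving R* = 1080·(1 - 0.493) = 547.
From dC/dt = 0: 0.0067·547 - 0.314 = 0.0435P*, so P* = 3.35/0.0435 = 77.1.

R* ≈ 547, C* ≈ 20, P* ≈ 77.1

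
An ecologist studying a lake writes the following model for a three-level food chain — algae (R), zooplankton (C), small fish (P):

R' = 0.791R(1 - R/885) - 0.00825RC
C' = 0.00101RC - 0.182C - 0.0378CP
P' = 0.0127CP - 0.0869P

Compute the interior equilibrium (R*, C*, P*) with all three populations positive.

From dP/dt = 0: 0.0127C* = 0.0869, so C* = 6.84.
From dR/dt = 0: 0.791(1 - R*/885) = 0.00825·6.84, giving R* = 885·(1 - 0.0714) = 822.
From dC/dt = 0: 0.00101·822 - 0.182 = 0.0378P*, so P* = 0.648/0.0378 = 17.1.

R* ≈ 822, C* ≈ 6.84, P* ≈ 17.1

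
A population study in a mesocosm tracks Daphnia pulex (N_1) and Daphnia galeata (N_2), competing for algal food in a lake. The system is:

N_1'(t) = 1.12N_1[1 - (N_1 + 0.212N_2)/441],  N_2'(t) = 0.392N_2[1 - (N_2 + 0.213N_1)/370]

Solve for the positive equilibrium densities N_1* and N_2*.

N_1* ≈ 380, N_2* ≈ 289

Setting both brackets to zero gives the nullclines N_1 + 0.212N_2 = 441 and 0.213N_1 + N_2 = 370.
Substituting N_2 = 370 - 0.213N_1 into the first: N_1(1 - 0.212·0.213) = 441 - 0.212·370.
So N_1* = 363/0.955 = 380, and then N_2* = 370 - 0.213·380 = 289.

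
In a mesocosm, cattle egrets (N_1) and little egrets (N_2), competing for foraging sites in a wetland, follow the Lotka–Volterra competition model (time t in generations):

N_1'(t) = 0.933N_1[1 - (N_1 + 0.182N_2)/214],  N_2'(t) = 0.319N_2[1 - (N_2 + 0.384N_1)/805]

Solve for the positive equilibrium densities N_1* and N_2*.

Setting both brackets to zero gives the nullclines N_1 + 0.182N_2 = 214 and 0.384N_1 + N_2 = 805.
Substituting N_2 = 805 - 0.384N_1 into the first: N_1(1 - 0.182·0.384) = 214 - 0.182·805.
So N_1* = 67.5/0.93 = 72.6, and then N_2* = 805 - 0.384·72.6 = 777.

N_1* ≈ 72.6, N_2* ≈ 777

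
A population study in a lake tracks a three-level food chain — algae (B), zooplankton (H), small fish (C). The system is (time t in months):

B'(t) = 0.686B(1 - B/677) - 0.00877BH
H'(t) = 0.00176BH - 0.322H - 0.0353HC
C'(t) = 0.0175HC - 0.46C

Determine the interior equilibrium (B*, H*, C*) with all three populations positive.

From dC/dt = 0: 0.0175H* = 0.46, so H* = 26.3.
From dB/dt = 0: 0.686(1 - B*/677) = 0.00877·26.3, giving B* = 677·(1 - 0.336) = 449.
From dH/dt = 0: 0.00176·449 - 0.322 = 0.0353C*, so C* = 0.469/0.0353 = 13.3.

B* ≈ 449, H* ≈ 26.3, C* ≈ 13.3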